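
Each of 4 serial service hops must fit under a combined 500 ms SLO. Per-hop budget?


Formula: per_stage = total_budget / stages
per_stage = 500 / 4
per_stage = 125.0 ms

125.0 ms


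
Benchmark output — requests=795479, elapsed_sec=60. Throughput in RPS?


Formula: throughput = requests / seconds
throughput = 795479 / 60
throughput = 13257.98 requests/second

13257.98 requests/second


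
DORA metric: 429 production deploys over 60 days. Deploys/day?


Formula: deployments per day = releases / days
= 429 / 60
= 7.15 deploys/day
(equivalently, 50.05 deploys/week)

7.15 deploys/day


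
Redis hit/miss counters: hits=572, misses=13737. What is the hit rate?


Formula: hit rate = hits / (hits + misses) * 100
hit rate = 572 / (572 + 13737) * 100
hit rate = 572 / 14309 * 100
hit rate = 4.0%

4.0%


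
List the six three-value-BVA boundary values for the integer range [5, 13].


Range: [5, 13]
Boundaries: just below min, min, min+1, max-1, max, just above max
Values: [4, 5, 6, 12, 13, 14]

[4, 5, 6, 12, 13, 14]


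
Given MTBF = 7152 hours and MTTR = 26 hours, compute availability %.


Availability = MTBF / (MTBF + MTTR)
Availability = 7152 / (7152 + 26)
Availability = 7152 / 7178
Availability = 99.6378%

99.6378%


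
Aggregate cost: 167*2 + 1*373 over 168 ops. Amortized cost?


Formula: Amortized cost = Total cost / Operations
Total cost = (167 * 2) + (1 * 373)
Total cost = 334 + 373 = 707
Amortized = 707 / 168 = 4.2083

4.2083


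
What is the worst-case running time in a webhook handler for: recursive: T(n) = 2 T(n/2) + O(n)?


Reasoning: master theorem case 2 (merge-sort recurrence)
Complexity: O(n log n)

O(n log n)


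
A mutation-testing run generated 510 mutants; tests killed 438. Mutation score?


Mutation score = killed / total * 100
Mutation score = 438 / 510 * 100
Mutation score = 85.88%

85.88%


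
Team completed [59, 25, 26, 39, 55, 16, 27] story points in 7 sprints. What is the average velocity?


Formula: Avg velocity = Total points / Number of sprints
Points: [59, 25, 26, 39, 55, 16, 27]
Sum = 59 + 25 + 26 + 39 + 55 + 16 + 27 = 247
Avg velocity = 247 / 7 = 35.29 points/sprint

35.29 points/sprint


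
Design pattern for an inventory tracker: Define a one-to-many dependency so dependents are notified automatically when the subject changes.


This matches the Observer pattern

Observer


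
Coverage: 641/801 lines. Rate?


Coverage = covered / total * 100
Coverage = 641 / 801 * 100
Coverage = 80.02%

80.02%


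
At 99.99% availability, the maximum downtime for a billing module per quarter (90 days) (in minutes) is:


Formula: allowed downtime = period * (100 - SLA) / 100
Period (quarter (90 days)) = 129600 minutes
Unavailability fraction = (100 - 99.99) / 100
Allowed downtime = 129600 * (100 - 99.99) / 100
Allowed downtime = 12.96 minutes

12.96 minutes


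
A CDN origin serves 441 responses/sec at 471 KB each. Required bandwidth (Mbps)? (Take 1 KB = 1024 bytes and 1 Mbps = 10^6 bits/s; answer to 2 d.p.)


Formula: Mbps = payload_bytes * RPS * 8 / 1e6
Payload per request = 471 KB = 471 * 1024 = 482304 bytes
Total bytes/sec = 482304 * 441 = 212696064
Total bits/sec = 212696064 * 8 = 1701568512
Mbps = 1701568512 / 1e6 = 1701.57

1701.57 Mbps


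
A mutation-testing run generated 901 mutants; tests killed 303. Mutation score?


Mutation score = killed / total * 100
Mutation score = 303 / 901 * 100
Mutation score = 33.63%

33.63%


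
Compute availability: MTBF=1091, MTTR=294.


Availability = MTBF / (MTBF + MTTR)
Availability = 1091 / (1091 + 294)
Availability = 1091 / 1385
Availability = 78.7726%

78.7726%


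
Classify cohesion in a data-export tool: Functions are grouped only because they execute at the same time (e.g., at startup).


Reasoning: Related by timing only
Type: Temporal cohesion

Temporal cohesion


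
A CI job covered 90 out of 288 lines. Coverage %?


Coverage = covered / total * 100
Coverage = 90 / 288 * 100
Coverage = 31.25%

31.25%


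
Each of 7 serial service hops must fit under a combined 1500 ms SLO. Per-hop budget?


Formula: per_stage = total_budget / stages
per_stage = 1500 / 7
per_stage = 214.29 ms

214.29 ms


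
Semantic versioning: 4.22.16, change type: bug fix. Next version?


Current: 4.22.16
Change category: 'bug fix' → patch bump
SemVer rule: patch bump → increment PATCH (MAJOR and MINOR unchanged)
New: 4.22.17

4.22.17


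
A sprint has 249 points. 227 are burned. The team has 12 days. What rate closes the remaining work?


Formula: Required rate = Remaining points / Days left
Remaining = 249 - 227 = 22 points
Required rate = 22 / 12 = 1.83 points/day

1.83 points/day


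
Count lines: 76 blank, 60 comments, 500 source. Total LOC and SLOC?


Total LOC = blank + comment + code
Total LOC = 76 + 60 + 500 = 636
SLOC (source only) = code = 500

Total LOC: 636, SLOC: 500


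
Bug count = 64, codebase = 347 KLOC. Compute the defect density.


Defect density = defects / KLOC
Defect density = 64 / 347
Defect density = 0.184 defects/KLOC

0.184 defects/KLOC


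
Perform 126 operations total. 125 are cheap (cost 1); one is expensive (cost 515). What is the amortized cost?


Formula: Amortized cost = Total cost / Operations
Total cost = (125 * 1) + (1 * 515)
Total cost = 125 + 515 = 640
Amortized = 640 / 126 = 5.0794

5.0794


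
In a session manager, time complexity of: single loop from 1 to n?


Reasoning: one pass through n items
Complexity: O(n)

O(n)


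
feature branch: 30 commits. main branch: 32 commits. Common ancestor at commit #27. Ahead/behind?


Common ancestor: commit #27
feature commits after divergence: 30 - 27 = 3
main commits after divergence: 32 - 27 = 5
feature is 3 commits ahead of main
main is 5 commits ahead of feature

feature ahead: 3, main ahead: 5


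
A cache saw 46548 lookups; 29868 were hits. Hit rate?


Formula: hit rate = hits / (hits + misses) * 100
hit rate = 29868 / (29868 + 16680) * 100
hit rate = 29868 / 46548 * 100
hit rate = 64.17%

64.17%


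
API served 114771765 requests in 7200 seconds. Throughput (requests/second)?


Formula: throughput = requests / seconds
throughput = 114771765 / 7200
throughput = 15940.52 requests/second

15940.52 requests/second


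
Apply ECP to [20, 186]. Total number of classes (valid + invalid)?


Valid range: [20, 186]
Class 1: x < 20 — invalid
Class 2: 20 ≤ x ≤ 186 — valid
Class 3: x > 186 — invalid
Total equivalence classes: 3

3 equivalence classes


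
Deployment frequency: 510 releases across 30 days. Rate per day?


Formula: deployments per day = releases / days
= 510 / 30
= 17.0 deploys/day
(equivalently, 119.0 deploys/week)

17.0 deploys/day


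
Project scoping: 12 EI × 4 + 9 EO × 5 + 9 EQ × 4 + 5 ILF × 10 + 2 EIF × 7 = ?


UFP = EI*4 + EO*5 + EQ*4 + ILF*10 + EIF*7
UFP = 12*4 + 9*5 + 9*4 + 5*10 + 2*7
UFP = 48 + 45 + 36 + 50 + 14
UFP = 193

193


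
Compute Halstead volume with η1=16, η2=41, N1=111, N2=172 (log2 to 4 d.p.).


Formula: V = N * log2(η), where N = N1 + N2 and η = η1 + η2
η = 16 + 41 = 57
N = 111 + 172 = 283
log2(57) ≈ 5.8329
V = 283 * 5.8329 = 1650.71

1650.71


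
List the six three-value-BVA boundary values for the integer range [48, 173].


Range: [48, 173]
Boundaries: just below min, min, min+1, max-1, max, just above max
Values: [47, 48, 49, 172, 173, 174]

[47, 48, 49, 172, 173, 174]


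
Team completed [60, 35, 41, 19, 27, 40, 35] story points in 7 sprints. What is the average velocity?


Formula: Avg velocity = Total points / Number of sprints
Points: [60, 35, 41, 19, 27, 40, 35]
Sum = 60 + 35 + 41 + 19 + 27 + 40 + 35 = 257
Avg velocity = 257 / 7 = 36.71 points/sprint

36.71 points/sprint


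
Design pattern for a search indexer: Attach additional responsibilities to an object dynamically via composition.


This matches the Decorator pattern

Decorator


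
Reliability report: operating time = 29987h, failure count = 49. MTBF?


Formula: MTBF = Total operating time / Number of failures
MTBF = 29987 / 49
MTBF = 611.98 hours

611.98 hours


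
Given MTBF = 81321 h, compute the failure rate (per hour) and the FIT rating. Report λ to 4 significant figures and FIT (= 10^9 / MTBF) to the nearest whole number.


Formula: λ = 1 / MTBF; FIT = λ × 1e9 = 1e9 / MTBF
λ = 1 / 81321 ≈ 1.230e-05 failures/hour
FIT = 1e9 / 81321 ≈ 12297 failures per 1e9 hours (nearest whole number)

λ = 1.230e-05 /h, FIT = 12297


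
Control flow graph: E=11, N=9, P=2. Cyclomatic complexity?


Formula: V(G) = E - N + 2P
V(G) = 11 - 9 + 2*2
V(G) = 2 + 4
V(G) = 6

6


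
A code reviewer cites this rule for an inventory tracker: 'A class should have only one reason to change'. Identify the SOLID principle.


This describes the Single Responsibility Principle (SRP)

Single Responsibility Principle (SRP)


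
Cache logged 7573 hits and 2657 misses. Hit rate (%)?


Formula: hit rate = hits / (hits + misses) * 100
hit rate = 7573 / (7573 + 2657) * 100
hit rate = 7573 / 10230 * 100
hit rate = 74.03%

74.03%


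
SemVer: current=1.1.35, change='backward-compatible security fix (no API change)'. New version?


Current: 1.1.35
Change category: 'backward-compatible security fix (no API change)' → patch bump
SemVer rule: patch bump → increment PATCH (MAJOR and MINOR unchanged)
New: 1.1.36

1.1.36


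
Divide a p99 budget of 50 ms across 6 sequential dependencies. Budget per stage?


Formula: per_stage = total_budget / stages
per_stage = 50 / 6
per_stage = 8.33 ms

8.33 ms


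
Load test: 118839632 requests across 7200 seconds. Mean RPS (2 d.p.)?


Formula: throughput = requests / seconds
throughput = 118839632 / 7200
throughput = 16505.5 requests/second

16505.5 requests/second


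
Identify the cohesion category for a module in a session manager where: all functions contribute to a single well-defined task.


Reasoning: Best: single purpose
Type: Functional cohesion

Functional cohesion


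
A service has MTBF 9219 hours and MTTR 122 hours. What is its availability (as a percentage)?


Availability = MTBF / (MTBF + MTTR)
Availability = 9219 / (9219 + 122)
Availability = 9219 / 9341
Availability = 98.6939%

98.6939%


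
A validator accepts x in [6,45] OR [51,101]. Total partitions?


Valid ranges: [6,45] and [51,101]
Class 1: x < 6 — invalid
Class 2: 6 ≤ x ≤ 45 — valid
Class 3: 45 < x < 51 — invalid (gap between ranges)
Class 4: 51 ≤ x ≤ 101 — valid
Class 5: x > 101 — invalid
Total equivalence classes: 5

5 equivalence classes


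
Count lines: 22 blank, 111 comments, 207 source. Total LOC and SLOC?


Total LOC = blank + comment + code
Total LOC = 22 + 111 + 207 = 340
SLOC (source only) = code = 207

Total LOC: 340, SLOC: 207


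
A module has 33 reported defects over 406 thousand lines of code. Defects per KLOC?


Defect density = defects / KLOC
Defect density = 33 / 406
Defect density = 0.081 defects/KLOC

0.081 defects/KLOC


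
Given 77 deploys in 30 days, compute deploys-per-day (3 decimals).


Formula: deployments per day = releases / days
= 77 / 30
= 2.567 deploys/day
(equivalently, 17.97 deploys/week)

2.567 deploys/day


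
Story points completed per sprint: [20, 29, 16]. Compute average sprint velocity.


Formula: Avg velocity = Total points / Number of sprints
Points: [20, 29, 16]
Sum = 20 + 29 + 16 = 65
Avg velocity = 65 / 3 = 21.67 points/sprint

21.67 points/sprint


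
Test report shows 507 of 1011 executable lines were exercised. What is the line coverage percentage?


Coverage = covered / total * 100
Coverage = 507 / 1011 * 100
Coverage = 50.15%

50.15%


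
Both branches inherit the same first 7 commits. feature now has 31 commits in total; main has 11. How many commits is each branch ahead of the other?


Common ancestor: commit #7
feature commits after divergence: 31 - 7 = 24
main commits after divergence: 11 - 7 = 4
feature is 24 commits ahead of main
main is 4 commits ahead of feature

feature ahead: 24, main ahead: 4


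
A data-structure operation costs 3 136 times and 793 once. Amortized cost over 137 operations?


Formula: Amortized cost = Total cost / Operations
Total cost = (136 * 3) + (1 * 793)
Total cost = 408 + 793 = 1201
Amortized = 1201 / 137 = 8.7664

8.7664


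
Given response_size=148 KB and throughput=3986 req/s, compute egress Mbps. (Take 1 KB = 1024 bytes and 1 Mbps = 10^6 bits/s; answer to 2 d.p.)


Formula: Mbps = payload_bytes * RPS * 8 / 1e6
Payload per request = 148 KB = 148 * 1024 = 151552 bytes
Total bytes/sec = 151552 * 3986 = 604086272
Total bits/sec = 604086272 * 8 = 4832690176
Mbps = 4832690176 / 1e6 = 4832.69

4832.69 Mbps


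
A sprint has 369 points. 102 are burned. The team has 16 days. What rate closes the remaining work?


Formula: Required rate = Remaining points / Days left
Remaining = 369 - 102 = 267 points
Required rate = 267 / 16 = 16.69 points/day

16.69 points/day


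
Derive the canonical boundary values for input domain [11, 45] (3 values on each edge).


Range: [11, 45]
Boundaries: just below min, min, min+1, max-1, max, just above max
Values: [10, 11, 12, 44, 45, 46]

[10, 11, 12, 44, 45, 46]


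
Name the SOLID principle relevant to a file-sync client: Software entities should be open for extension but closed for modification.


This describes the Open/Closed Principle (OCP)

Open/Closed Principle (OCP)


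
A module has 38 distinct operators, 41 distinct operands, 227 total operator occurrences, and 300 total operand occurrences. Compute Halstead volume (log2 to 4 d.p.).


Formula: V = N * log2(η), where N = N1 + N2 and η = η1 + η2
η = 38 + 41 = 79
N = 227 + 300 = 527
log2(79) ≈ 6.3038
V = 527 * 6.3038 = 3322.10

3322.10


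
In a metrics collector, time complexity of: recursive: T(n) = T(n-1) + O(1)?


Reasoning: linear recursion with constant work per frame
Complexity: O(n)

O(n)


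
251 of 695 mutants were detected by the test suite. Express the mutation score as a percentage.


Mutation score = killed / total * 100
Mutation score = 251 / 695 * 100
Mutation score = 36.12%

36.12%


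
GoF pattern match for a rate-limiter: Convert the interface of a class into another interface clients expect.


This matches the Adapter pattern

Adapter


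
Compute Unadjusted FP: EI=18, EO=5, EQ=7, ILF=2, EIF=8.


UFP = EI*4 + EO*5 + EQ*4 + ILF*10 + EIF*7
UFP = 18*4 + 5*5 + 7*4 + 2*10 + 8*7
UFP = 72 + 25 + 28 + 20 + 56
UFP = 201

201


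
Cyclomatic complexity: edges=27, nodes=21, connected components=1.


Formula: V(G) = E - N + 2P
V(G) = 27 - 21 + 2*1
V(G) = 6 + 2
V(G) = 8

8


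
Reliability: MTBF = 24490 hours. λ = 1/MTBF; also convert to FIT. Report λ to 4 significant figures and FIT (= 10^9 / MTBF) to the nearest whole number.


Formula: λ = 1 / MTBF; FIT = λ × 1e9 = 1e9 / MTBF
λ = 1 / 24490 ≈ 4.083e-05 failures/hour
FIT = 1e9 / 24490 ≈ 40833 failures per 1e9 hours (nearest whole number)

λ = 4.083e-05 /h, FIT = 40833


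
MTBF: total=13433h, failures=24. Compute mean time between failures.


Formula: MTBF = Total operating time / Number of failures
MTBF = 13433 / 24
MTBF = 559.71 hours

559.71 hours


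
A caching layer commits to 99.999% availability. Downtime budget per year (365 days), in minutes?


Formula: allowed downtime = period * (100 - SLA) / 100
Period (year (365 days)) = 525600 minutes
Unavailability fraction = (100 - 99.999) / 100
Allowed downtime = 525600 * (100 - 99.999) / 100
Allowed downtime = 5.256 minutes

5.256 minutes


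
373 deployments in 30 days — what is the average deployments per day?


Formula: deployments per day = releases / days
= 373 / 30
= 12.433 deploys/day
(equivalently, 87.03 deploys/week)

12.433 deploys/day


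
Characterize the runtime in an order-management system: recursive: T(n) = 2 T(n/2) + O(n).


Reasoning: master theorem case 2 (merge-sort recurrence)
Complexity: O(n log n)

O(n log n)


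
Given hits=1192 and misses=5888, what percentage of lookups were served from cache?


Formula: hit rate = hits / (hits + misses) * 100
hit rate = 1192 / (1192 + 5888) * 100
hit rate = 1192 / 7080 * 100
hit rate = 16.84%

16.84%


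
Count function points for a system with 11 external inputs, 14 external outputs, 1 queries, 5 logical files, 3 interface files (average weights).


UFP = EI*4 + EO*5 + EQ*4 + ILF*10 + EIF*7
UFP = 11*4 + 14*5 + 1*4 + 5*10 + 3*7
UFP = 44 + 70 + 4 + 50 + 21
UFP = 189

189


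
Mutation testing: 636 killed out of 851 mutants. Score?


Mutation score = killed / total * 100
Mutation score = 636 / 851 * 100
Mutation score = 74.74%

74.74%


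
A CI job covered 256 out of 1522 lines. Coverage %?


Coverage = covered / total * 100
Coverage = 256 / 1522 * 100
Coverage = 16.82%

16.82%


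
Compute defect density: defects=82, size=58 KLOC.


Defect density = defects / KLOC
Defect density = 82 / 58
Defect density = 1.414 defects/KLOC

1.414 defects/KLOC


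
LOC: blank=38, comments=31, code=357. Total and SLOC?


Total LOC = blank + comment + code
Total LOC = 38 + 31 + 357 = 426
SLOC (source only) = code = 357

Total LOC: 426, SLOC: 357


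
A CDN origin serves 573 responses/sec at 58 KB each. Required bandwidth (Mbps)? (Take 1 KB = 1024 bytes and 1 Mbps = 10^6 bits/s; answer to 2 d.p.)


Formula: Mbps = payload_bytes * RPS * 8 / 1e6
Payload per request = 58 KB = 58 * 1024 = 59392 bytes
Total bytes/sec = 59392 * 573 = 34031616
Total bits/sec = 34031616 * 8 = 272252928
Mbps = 272252928 / 1e6 = 272.25

272.25 Mbps


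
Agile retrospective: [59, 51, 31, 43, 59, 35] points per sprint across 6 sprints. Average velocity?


Formula: Avg velocity = Total points / Number of sprints
Points: [59, 51, 31, 43, 59, 35]
Sum = 59 + 51 + 31 + 43 + 59 + 35 = 278
Avg velocity = 278 / 6 = 46.33 points/sprint

46.33 points/sprint


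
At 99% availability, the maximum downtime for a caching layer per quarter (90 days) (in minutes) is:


Formula: allowed downtime = period * (100 - SLA) / 100
Period (quarter (90 days)) = 129600 minutes
Unavailability fraction = (100 - 99.0) / 100
Allowed downtime = 129600 * (100 - 99.0) / 100
Allowed downtime = 1296.0 minutes

1296.0 minutes


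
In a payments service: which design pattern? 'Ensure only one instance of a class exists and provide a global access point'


This matches the Singleton pattern

Singleton


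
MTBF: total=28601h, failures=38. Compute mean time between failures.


Formula: MTBF = Total operating time / Number of failures
MTBF = 28601 / 38
MTBF = 752.66 hours

752.66 hours


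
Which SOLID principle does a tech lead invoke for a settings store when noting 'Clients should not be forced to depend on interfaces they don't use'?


This describes the Interface Segregation Principle (ISP)

Interface Segregation Principle (ISP)


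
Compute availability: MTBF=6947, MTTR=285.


Availability = MTBF / (MTBF + MTTR)
Availability = 6947 / (6947 + 285)
Availability = 6947 / 7232
Availability = 96.0592%

96.0592%


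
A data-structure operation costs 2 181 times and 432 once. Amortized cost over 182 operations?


Formula: Amortized cost = Total cost / Operations
Total cost = (181 * 2) + (1 * 432)
Total cost = 362 + 432 = 794
Amortized = 794 / 182 = 4.3626

4.3626


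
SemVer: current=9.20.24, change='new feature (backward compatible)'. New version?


Current: 9.20.24
Change category: 'new feature (backward compatible)' → minor bump
SemVer rule: minor bump → increment MINOR, reset PATCH to 0 (MAJOR unchanged)
New: 9.21.0

9.21.0


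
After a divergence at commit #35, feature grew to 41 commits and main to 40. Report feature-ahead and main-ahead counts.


Common ancestor: commit #35
feature commits after divergence: 41 - 35 = 6
main commits after divergence: 40 - 35 = 5
feature is 6 commits ahead of main
main is 5 commits ahead of feature

feature ahead: 6, main ahead: 5


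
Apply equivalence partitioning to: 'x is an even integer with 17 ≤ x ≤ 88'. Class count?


Constraint: even integers in [17, 88]
Class 1: x < 17 — out-of-range invalid
Class 2: x in [17,88] but odd — wrong type invalid
Class 3: x in [17,88] and even — valid
Class 4: x > 88 — out-of-range invalid
Total equivalence classes: 4

4 equivalence classes


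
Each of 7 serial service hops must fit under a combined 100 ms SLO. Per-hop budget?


Formula: per_stage = total_budget / stages
per_stage = 100 / 7
per_stage = 14.29 ms

14.29 ms


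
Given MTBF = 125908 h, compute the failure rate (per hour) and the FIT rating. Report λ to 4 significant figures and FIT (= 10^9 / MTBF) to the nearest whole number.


Formula: λ = 1 / MTBF; FIT = λ × 1e9 = 1e9 / MTBF
λ = 1 / 125908 ≈ 7.942e-06 failures/hour
FIT = 1e9 / 125908 ≈ 7942 failures per 1e9 hours (nearest whole number)

λ = 7.942e-06 /h, FIT = 7942


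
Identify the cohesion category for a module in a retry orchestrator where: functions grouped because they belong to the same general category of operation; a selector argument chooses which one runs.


Reasoning: Grouped by category of activity, not by data or sequence
Type: Logical cohesion

Logical cohesion


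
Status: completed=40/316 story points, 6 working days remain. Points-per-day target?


Formula: Required rate = Remaining points / Days left
Remaining = 316 - 40 = 276 points
Required rate = 276 / 6 = 46.0 points/day

46.0 points/day


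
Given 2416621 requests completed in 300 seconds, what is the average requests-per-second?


Formula: throughput = requests / seconds
throughput = 2416621 / 300
throughput = 8055.4 requests/second

8055.4 requests/second


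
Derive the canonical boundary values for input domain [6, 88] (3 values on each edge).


Range: [6, 88]
Boundaries: just below min, min, min+1, max-1, max, just above max
Values: [5, 6, 7, 87, 88, 89]

[5, 6, 7, 87, 88, 89]


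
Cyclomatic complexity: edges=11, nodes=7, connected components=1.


Formula: V(G) = E - N + 2P
V(G) = 11 - 7 + 2*1
V(G) = 4 + 2
V(G) = 6

6


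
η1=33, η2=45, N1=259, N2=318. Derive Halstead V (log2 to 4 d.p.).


Formula: V = N * log2(η), where N = N1 + N2 and η = η1 + η2
η = 33 + 45 = 78
N = 259 + 318 = 577
log2(78) ≈ 6.2854
V = 577 * 6.2854 = 3626.68

3626.68


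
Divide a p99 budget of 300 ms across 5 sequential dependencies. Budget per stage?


Formula: per_stage = total_budget / stages
per_stage = 300 / 5
per_stage = 60.0 ms

60.0 ms


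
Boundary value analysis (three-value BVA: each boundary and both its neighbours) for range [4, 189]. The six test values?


Range: [4, 189]
Boundaries: just below min, min, min+1, max-1, max, just above max
Values: [3, 4, 5, 188, 189, 190]

[3, 4, 5, 188, 189, 190]


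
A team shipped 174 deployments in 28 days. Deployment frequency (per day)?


Formula: deployments per day = releases / days
= 174 / 28
= 6.214 deploys/day
(equivalently, 43.5 deploys/week)

6.214 deploys/day


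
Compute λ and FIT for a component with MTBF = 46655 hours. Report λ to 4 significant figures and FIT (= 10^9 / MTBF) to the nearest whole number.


Formula: λ = 1 / MTBF; FIT = λ × 1e9 = 1e9 / MTBF
λ = 1 / 46655 ≈ 2.143e-05 failures/hour
FIT = 1e9 / 46655 ≈ 21434 failures per 1e9 hours (nearest whole number)

λ = 2.143e-05 /h, FIT = 21434


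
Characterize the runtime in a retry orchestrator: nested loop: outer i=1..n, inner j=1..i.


Reasoning: triangle: n(n+1)/2 ~ n^2/2
Complexity: O(n^2)

O(n^2)


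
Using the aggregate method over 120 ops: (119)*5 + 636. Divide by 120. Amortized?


Formula: Amortized cost = Total cost / Operations
Total cost = (119 * 5) + (1 * 636)
Total cost = 595 + 636 = 1231
Amortized = 1231 / 120 = 10.2583

10.2583


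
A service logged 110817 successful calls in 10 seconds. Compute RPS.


Formula: throughput = requests / seconds
throughput = 110817 / 10
throughput = 11081.7 requests/second

11081.7 requests/second


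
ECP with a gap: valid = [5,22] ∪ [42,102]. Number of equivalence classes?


Valid ranges: [5,22] and [42,102]
Class 1: x < 5 — invalid
Class 2: 5 ≤ x ≤ 22 — valid
Class 3: 22 < x < 42 — invalid (gap between ranges)
Class 4: 42 ≤ x ≤ 102 — valid
Class 5: x > 102 — invalid
Total equivalence classes: 5

5 equivalence classes


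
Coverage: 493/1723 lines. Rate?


Coverage = covered / total * 100
Coverage = 493 / 1723 * 100
Coverage = 28.61%

28.61%


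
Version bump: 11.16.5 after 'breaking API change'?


Current: 11.16.5
Change category: 'breaking API change' → major bump
SemVer rule: major bump → increment MAJOR, reset MINOR and PATCH to 0
New: 12.0.0

12.0.0


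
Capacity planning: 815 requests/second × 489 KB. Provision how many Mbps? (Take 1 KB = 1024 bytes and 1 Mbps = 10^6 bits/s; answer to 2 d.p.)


Formula: Mbps = payload_bytes * RPS * 8 / 1e6
Payload per request = 489 KB = 489 * 1024 = 500736 bytes
Total bytes/sec = 500736 * 815 = 408099840
Total bits/sec = 408099840 * 8 = 3264798720
Mbps = 3264798720 / 1e6 = 3264.8

3264.8 Mbps


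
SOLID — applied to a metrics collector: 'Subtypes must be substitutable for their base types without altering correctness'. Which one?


This describes the Liskov Substitution Principle (LSP)

Liskov Substitution Principle (LSP)


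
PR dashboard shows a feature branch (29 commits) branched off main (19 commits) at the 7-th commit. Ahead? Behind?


Common ancestor: commit #7
feature commits after divergence: 29 - 7 = 22
main commits after divergence: 19 - 7 = 12
feature is 22 commits ahead of main
main is 12 commits ahead of feature

feature ahead: 22, main ahead: 12


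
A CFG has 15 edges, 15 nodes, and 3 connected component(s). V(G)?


Formula: V(G) = E - N + 2P
V(G) = 15 - 15 + 2*3
V(G) = 0 + 6
V(G) = 6

6


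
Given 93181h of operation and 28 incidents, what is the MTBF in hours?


Formula: MTBF = Total operating time / Number of failures
MTBF = 93181 / 28
MTBF = 3327.89 hours

3327.89 hours


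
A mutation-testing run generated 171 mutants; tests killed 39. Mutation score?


Mutation score = killed / total * 100
Mutation score = 39 / 171 * 100
Mutation score = 22.81%

22.81%


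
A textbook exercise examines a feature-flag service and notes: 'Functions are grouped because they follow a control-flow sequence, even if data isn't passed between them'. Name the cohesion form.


Reasoning: Grouped by order of execution within a routine, not by data flow
Type: Procedural cohesion

Procedural cohesion


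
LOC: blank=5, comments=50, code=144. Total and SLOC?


Total LOC = blank + comment + code
Total LOC = 5 + 50 + 144 = 199
SLOC (source only) = code = 144

Total LOC: 199, SLOC: 144


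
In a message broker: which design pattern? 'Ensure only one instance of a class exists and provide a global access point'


This matches the Singleton pattern

Singleton


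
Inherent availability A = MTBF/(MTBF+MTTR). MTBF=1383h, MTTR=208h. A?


Availability = MTBF / (MTBF + MTTR)
Availability = 1383 / (1383 + 208)
Availability = 1383 / 1591
Availability = 86.9265%

86.9265%


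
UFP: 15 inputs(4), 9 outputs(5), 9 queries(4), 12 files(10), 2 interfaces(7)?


UFP = EI*4 + EO*5 + EQ*4 + ILF*10 + EIF*7
UFP = 15*4 + 9*5 + 9*4 + 12*10 + 2*7
UFP = 60 + 45 + 36 + 120 + 14
UFP = 275

275


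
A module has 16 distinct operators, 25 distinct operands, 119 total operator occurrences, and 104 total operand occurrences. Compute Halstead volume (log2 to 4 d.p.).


Formula: V = N * log2(η), where N = N1 + N2 and η = η1 + η2
η = 16 + 25 = 41
N = 119 + 104 = 223
log2(41) ≈ 5.3576
V = 223 * 5.3576 = 1194.74

1194.74


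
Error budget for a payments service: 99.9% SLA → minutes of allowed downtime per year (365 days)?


Formula: allowed downtime = period * (100 - SLA) / 100
Period (year (365 days)) = 525600 minutes
Unavailability fraction = (100 - 99.9) / 100
Allowed downtime = 525600 * (100 - 99.9) / 100
Allowed downtime = 525.6 minutes

525.6 minutes


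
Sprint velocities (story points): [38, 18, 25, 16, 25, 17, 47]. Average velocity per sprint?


Formula: Avg velocity = Total points / Number of sprints
Points: [38, 18, 25, 16, 25, 17, 47]
Sum = 38 + 18 + 25 + 16 + 25 + 17 + 47 = 186
Avg velocity = 186 / 7 = 26.57 points/sprint

26.57 points/sprint


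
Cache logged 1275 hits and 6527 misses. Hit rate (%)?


Formula: hit rate = hits / (hits + misses) * 100
hit rate = 1275 / (1275 + 6527) * 100
hit rate = 1275 / 7802 * 100
hit rate = 16.34%

16.34%


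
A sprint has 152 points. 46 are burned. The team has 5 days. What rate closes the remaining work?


Formula: Required rate = Remaining points / Days left
Remaining = 152 - 46 = 106 points
Required rate = 106 / 5 = 21.2 points/day

21.2 points/day


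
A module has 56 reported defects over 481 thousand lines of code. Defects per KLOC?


Defect density = defects / KLOC
Defect density = 56 / 481
Defect density = 0.116 defects/KLOC

0.116 defects/KLOC


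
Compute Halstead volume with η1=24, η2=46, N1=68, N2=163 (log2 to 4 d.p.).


Formula: V = N * log2(η), where N = N1 + N2 and η = η1 + η2
η = 24 + 46 = 70
N = 68 + 163 = 231
log2(70) ≈ 6.1293
V = 231 * 6.1293 = 1415.87

1415.87


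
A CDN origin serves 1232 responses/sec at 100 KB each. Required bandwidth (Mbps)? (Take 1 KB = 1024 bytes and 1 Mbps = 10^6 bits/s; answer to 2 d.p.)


Formula: Mbps = payload_bytes * RPS * 8 / 1e6
Payload per request = 100 KB = 100 * 1024 = 102400 bytes
Total bytes/sec = 102400 * 1232 = 126156800
Total bits/sec = 126156800 * 8 = 1009254400
Mbps = 1009254400 / 1e6 = 1009.25

1009.25 Mbps


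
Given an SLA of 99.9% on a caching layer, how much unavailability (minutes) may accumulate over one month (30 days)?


Formula: allowed downtime = period * (100 - SLA) / 100
Period (month (30 days)) = 43200 minutes
Unavailability fraction = (100 - 99.9) / 100
Allowed downtime = 43200 * (100 - 99.9) / 100
Allowed downtime = 43.2 minutes

43.2 minutes


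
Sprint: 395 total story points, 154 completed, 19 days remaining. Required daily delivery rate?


Formula: Required rate = Remaining points / Days left
Remaining = 395 - 154 = 241 points
Required rate = 241 / 19 = 12.68 points/day

12.68 points/day


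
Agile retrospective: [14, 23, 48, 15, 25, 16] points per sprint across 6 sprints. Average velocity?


Formula: Avg velocity = Total points / Number of sprints
Points: [14, 23, 48, 15, 25, 16]
Sum = 14 + 23 + 48 + 15 + 25 + 16 = 141
Avg velocity = 141 / 6 = 23.5 points/sprint

23.5 points/sprint


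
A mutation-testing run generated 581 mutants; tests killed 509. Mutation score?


Mutation score = killed / total * 100
Mutation score = 509 / 581 * 100
Mutation score = 87.61%

87.61%


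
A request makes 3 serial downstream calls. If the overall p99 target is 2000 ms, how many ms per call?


Formula: per_stage = total_budget / stages
per_stage = 2000 / 3
per_stage = 666.67 ms

666.67 ms


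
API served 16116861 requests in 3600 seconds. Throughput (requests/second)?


Formula: throughput = requests / seconds
throughput = 16116861 / 3600
throughput = 4476.91 requests/second

4476.91 requests/second


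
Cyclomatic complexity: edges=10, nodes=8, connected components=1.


Formula: V(G) = E - N + 2P
V(G) = 10 - 8 + 2*1
V(G) = 2 + 2
V(G) = 4

4


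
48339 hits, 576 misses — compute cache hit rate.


Formula: hit rate = hits / (hits + misses) * 100
hit rate = 48339 / (48339 + 576) * 100
hit rate = 48339 / 48915 * 100
hit rate = 98.82%

98.82%


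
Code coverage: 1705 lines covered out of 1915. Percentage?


Coverage = covered / total * 100
Coverage = 1705 / 1915 * 100
Coverage = 89.03%

89.03%


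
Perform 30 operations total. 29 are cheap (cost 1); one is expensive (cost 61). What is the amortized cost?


Formula: Amortized cost = Total cost / Operations
Total cost = (29 * 1) + (1 * 61)
Total cost = 29 + 61 = 90
Amortized = 90 / 30 = 3.0

3.0


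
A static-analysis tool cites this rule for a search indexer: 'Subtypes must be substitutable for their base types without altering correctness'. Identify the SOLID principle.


This describes the Liskov Substitution Principle (LSP)

Liskov Substitution Principle (LSP)


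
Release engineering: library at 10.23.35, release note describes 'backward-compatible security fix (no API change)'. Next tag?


Current: 10.23.35
Change category: 'backward-compatible security fix (no API change)' → patch bump
SemVer rule: patch bump → increment PATCH (MAJOR and MINOR unchanged)
New: 10.23.36

10.23.36


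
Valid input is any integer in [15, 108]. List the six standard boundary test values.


Range: [15, 108]
Boundaries: just below min, min, min+1, max-1, max, just above max
Values: [14, 15, 16, 107, 108, 109]

[14, 15, 16, 107, 108, 109]


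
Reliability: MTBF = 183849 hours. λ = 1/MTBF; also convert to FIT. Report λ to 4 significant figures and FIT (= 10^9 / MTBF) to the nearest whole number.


Formula: λ = 1 / MTBF; FIT = λ × 1e9 = 1e9 / MTBF
λ = 1 / 183849 ≈ 5.439e-06 failures/hour
FIT = 1e9 / 183849 ≈ 5439 failures per 1e9 hours (nearest whole number)

λ = 5.439e-06 /h, FIT = 5439


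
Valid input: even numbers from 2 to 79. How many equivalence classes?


Constraint: even integers in [2, 79]
Class 1: x < 2 — out-of-range invalid
Class 2: x in [2,79] but odd — wrong type invalid
Class 3: x in [2,79] and even — valid
Class 4: x > 79 — out-of-range invalid
Total equivalence classes: 4

4 equivalence classes


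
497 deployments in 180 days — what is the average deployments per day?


Formula: deployments per day = releases / days
= 497 / 180
= 2.761 deploys/day
(equivalently, 19.33 deploys/week)

2.761 deploys/day


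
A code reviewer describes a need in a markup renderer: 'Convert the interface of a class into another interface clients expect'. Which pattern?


This matches the Adapter pattern

Adapter


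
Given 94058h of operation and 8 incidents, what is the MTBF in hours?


Formula: MTBF = Total operating time / Number of failures
MTBF = 94058 / 8
MTBF = 11757.25 hours

11757.25 hours


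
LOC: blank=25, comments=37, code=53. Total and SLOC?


Total LOC = blank + comment + code
Total LOC = 25 + 37 + 53 = 115
SLOC (source only) = code = 53

Total LOC: 115, SLOC: 53


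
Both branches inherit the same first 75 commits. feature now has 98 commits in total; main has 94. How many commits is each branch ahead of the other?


Common ancestor: commit #75
feature commits after divergence: 98 - 75 = 23
main commits after divergence: 94 - 75 = 19
feature is 23 commits ahead of main
main is 19 commits ahead of feature

feature ahead: 23, main ahead: 19


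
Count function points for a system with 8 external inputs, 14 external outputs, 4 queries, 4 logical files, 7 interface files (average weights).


UFP = EI*4 + EO*5 + EQ*4 + ILF*10 + EIF*7
UFP = 8*4 + 14*5 + 4*4 + 4*10 + 7*7
UFP = 32 + 70 + 16 + 40 + 49
UFP = 207

207


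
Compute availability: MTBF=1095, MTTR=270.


Availability = MTBF / (MTBF + MTTR)
Availability = 1095 / (1095 + 270)
Availability = 1095 / 1365
Availability = 80.2198%

80.2198%


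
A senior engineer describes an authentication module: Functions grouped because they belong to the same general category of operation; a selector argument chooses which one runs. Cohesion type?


Reasoning: Grouped by category of activity, not by data or sequence
Type: Logical cohesion

Logical cohesion


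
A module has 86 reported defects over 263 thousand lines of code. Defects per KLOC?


Defect density = defects / KLOC
Defect density = 86 / 263
Defect density = 0.327 defects/KLOC

0.327 defects/KLOC


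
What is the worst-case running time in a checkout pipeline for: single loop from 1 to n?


Reasoning: one pass through n items
Complexity: O(n)

O(n)


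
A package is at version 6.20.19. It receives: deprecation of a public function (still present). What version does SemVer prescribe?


Current: 6.20.19
Change category: 'deprecation of a public function (still present)' → minor bump
SemVer rule: minor bump → increment MINOR, reset PATCH to 0 (MAJOR unchanged)
New: 6.21.0

6.21.0


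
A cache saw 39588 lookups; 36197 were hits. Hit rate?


Formula: hit rate = hits / (hits + misses) * 100
hit rate = 36197 / (36197 + 3391) * 100
hit rate = 36197 / 39588 * 100
hit rate = 91.43%

91.43%


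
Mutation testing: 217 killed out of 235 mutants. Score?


Mutation score = killed / total * 100
Mutation score = 217 / 235 * 100
Mutation score = 92.34%

92.34%


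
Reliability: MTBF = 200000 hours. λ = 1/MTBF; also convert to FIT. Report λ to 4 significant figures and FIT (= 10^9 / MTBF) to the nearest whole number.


Formula: λ = 1 / MTBF; FIT = λ × 1e9 = 1e9 / MTBF
λ = 1 / 200000 ≈ 5.000e-06 failures/hour
FIT = 1e9 / 200000 ≈ 5000 failures per 1e9 hours (nearest whole number)

λ = 5.000e-06 /h, FIT = 5000


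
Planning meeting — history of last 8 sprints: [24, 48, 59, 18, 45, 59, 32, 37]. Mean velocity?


Formula: Avg velocity = Total points / Number of sprints
Points: [24, 48, 59, 18, 45, 59, 32, 37]
Sum = 24 + 48 + 59 + 18 + 45 + 59 + 32 + 37 = 322
Avg velocity = 322 / 8 = 40.25 points/sprint

40.25 points/sprint


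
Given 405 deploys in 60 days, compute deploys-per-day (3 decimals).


Formula: deployments per day = releases / days
= 405 / 60
= 6.75 deploys/day
(equivalently, 47.25 deploys/week)

6.75 deploys/day


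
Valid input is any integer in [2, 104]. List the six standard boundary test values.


Range: [2, 104]
Boundaries: just below min, min, min+1, max-1, max, just above max
Values: [1, 2, 3, 103, 104, 105]

[1, 2, 3, 103, 104, 105]


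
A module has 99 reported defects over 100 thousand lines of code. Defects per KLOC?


Defect density = defects / KLOC
Defect density = 99 / 100
Defect density = 0.99 defects/KLOC

0.99 defects/KLOC


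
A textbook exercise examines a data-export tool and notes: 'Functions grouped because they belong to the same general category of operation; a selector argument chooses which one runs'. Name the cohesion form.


Reasoning: Grouped by category of activity, not by data or sequence
Type: Logical cohesion

Logical cohesion


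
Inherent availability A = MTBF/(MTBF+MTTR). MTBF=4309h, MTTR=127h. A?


Availability = MTBF / (MTBF + MTTR)
Availability = 4309 / (4309 + 127)
Availability = 4309 / 4436
Availability = 97.1371%

97.1371%


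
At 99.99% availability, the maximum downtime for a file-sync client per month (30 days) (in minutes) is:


Formula: allowed downtime = period * (100 - SLA) / 100
Period (month (30 days)) = 43200 minutes
Unavailability fraction = (100 - 99.99) / 100
Allowed downtime = 43200 * (100 - 99.99) / 100
Allowed downtime = 4.32 minutes

4.32 minutes


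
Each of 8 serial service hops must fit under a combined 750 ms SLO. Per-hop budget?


Formula: per_stage = total_budget / stages
per_stage = 750 / 8
per_stage = 93.75 ms

93.75 ms


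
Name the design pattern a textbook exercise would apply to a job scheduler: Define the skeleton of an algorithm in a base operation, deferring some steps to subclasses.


This matches the Template Method pattern

Template Method


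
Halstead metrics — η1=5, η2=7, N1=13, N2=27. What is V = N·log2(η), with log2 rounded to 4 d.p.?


Formula: V = N * log2(η), where N = N1 + N2 and η = η1 + η2
η = 5 + 7 = 12
N = 13 + 27 = 40
log2(12) ≈ 3.5850
V = 40 * 3.5850 = 143.40

143.40


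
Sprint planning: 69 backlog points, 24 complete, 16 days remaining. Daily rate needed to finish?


Formula: Required rate = Remaining points / Days left
Remaining = 69 - 24 = 45 points
Required rate = 45 / 16 = 2.81 points/day

2.81 points/day
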